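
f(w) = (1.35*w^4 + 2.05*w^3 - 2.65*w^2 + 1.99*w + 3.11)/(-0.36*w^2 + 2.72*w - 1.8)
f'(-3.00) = 4.73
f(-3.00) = -2.07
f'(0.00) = -3.72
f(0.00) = -1.73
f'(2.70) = 38.32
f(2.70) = 34.68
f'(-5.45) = 17.30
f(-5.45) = -28.29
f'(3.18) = 61.06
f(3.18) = 58.15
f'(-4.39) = 11.41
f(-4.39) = -13.12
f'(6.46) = 11947.24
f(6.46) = 3756.35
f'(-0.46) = -2.13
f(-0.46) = -0.48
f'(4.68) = 275.45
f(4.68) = 266.73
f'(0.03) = -3.96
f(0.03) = -1.84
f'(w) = (0.72*w - 2.72)*(1.35*w^4 + 2.05*w^3 - 2.65*w^2 + 1.99*w + 3.11)/(-0.36*w^2 + 2.72*w - 1.8)^2 + (5.4*w^3 + 6.15*w^2 - 5.3*w + 1.99)/(-0.36*w^2 + 2.72*w - 1.8) = (-0.972*w^5 + 10.278*w^4 + 1.432*w^3 - 17.5616*w^2 + 11.7792*w - 12.0412)/(0.1296*w^4 - 1.9584*w^3 + 8.6944*w^2 - 9.792*w + 3.24)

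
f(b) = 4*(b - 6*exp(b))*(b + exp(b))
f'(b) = 4*(1 - 6*exp(b))*(b + exp(b)) + 4*(b - 6*exp(b))*(exp(b) + 1) = -20*b*exp(b) + 8*b - 48*exp(2*b) - 20*exp(b)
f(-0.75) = 3.98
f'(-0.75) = -19.07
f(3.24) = -17259.90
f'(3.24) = -33433.95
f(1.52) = -631.48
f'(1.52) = -1221.73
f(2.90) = -8947.65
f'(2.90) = -17248.76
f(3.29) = -19015.91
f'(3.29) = -36862.69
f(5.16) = -745865.45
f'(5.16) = -1477412.15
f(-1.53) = 14.86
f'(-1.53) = -12.20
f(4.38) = -159895.75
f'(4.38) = -314512.89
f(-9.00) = 324.02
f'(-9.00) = -71.98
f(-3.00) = 38.93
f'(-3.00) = -22.13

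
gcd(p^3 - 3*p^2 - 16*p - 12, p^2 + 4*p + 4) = p + 2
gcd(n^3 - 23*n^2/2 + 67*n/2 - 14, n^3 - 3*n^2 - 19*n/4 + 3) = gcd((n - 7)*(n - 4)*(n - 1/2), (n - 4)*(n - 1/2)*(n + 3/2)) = n^2 - 9*n/2 + 2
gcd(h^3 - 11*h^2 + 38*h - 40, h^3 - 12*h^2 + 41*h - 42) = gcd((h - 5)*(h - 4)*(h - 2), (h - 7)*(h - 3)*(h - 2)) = h - 2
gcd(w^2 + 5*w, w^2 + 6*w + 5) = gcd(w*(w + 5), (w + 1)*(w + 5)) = w + 5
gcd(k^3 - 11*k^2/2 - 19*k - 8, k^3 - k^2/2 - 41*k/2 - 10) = k + 1/2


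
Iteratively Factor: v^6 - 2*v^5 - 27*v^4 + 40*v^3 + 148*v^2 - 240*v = (v - 5)*(v^5 + 3*v^4 - 12*v^3 - 20*v^2 + 48*v) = (v - 5)*(v + 3)*(v^4 - 12*v^2 + 16*v) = (v - 5)*(v - 2)*(v + 3)*(v^3 + 2*v^2 - 8*v) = (v - 5)*(v - 2)*(v + 3)*(v + 4)*(v^2 - 2*v) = (v - 5)*(v - 2)^2*(v + 3)*(v + 4)*(v)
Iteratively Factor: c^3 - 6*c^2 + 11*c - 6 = (c - 2)*(c^2 - 4*c + 3) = (c - 3)*(c - 2)*(c - 1)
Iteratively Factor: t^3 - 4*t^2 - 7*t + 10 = (t - 1)*(t^2 - 3*t - 10) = (t - 1)*(t + 2)*(t - 5)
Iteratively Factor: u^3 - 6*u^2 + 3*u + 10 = (u - 5)*(u^2 - u - 2) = (u - 5)*(u - 2)*(u + 1)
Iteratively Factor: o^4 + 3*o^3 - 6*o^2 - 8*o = (o + 1)*(o^3 + 2*o^2 - 8*o) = (o - 2)*(o + 1)*(o^2 + 4*o) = (o - 2)*(o + 1)*(o + 4)*(o)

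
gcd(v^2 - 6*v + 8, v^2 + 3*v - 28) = v - 4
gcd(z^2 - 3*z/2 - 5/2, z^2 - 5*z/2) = z - 5/2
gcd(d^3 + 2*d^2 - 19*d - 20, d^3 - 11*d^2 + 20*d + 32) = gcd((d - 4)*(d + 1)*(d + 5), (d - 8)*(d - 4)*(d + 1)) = d^2 - 3*d - 4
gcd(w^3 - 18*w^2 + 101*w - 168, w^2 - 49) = w - 7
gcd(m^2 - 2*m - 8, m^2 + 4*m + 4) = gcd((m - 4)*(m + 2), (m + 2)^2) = m + 2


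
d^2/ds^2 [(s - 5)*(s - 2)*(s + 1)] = 6*s - 12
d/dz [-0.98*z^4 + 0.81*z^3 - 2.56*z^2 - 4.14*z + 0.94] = -3.92*z^3 + 2.43*z^2 - 5.12*z - 4.14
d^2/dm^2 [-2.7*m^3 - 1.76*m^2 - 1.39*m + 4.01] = -16.2*m - 3.52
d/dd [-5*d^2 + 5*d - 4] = 5 - 10*d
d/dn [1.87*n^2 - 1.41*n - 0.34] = 3.74*n - 1.41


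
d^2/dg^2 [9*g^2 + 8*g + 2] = 18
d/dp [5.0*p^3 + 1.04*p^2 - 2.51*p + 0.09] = 15.0*p^2 + 2.08*p - 2.51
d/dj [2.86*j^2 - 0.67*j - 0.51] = 5.72*j - 0.67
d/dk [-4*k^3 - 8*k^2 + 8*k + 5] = -12*k^2 - 16*k + 8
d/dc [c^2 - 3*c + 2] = 2*c - 3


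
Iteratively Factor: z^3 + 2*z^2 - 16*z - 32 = (z + 4)*(z^2 - 2*z - 8) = (z + 2)*(z + 4)*(z - 4)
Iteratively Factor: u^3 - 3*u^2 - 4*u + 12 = (u - 3)*(u^2 - 4) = (u - 3)*(u - 2)*(u + 2)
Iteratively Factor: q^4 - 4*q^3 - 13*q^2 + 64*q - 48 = (q + 4)*(q^3 - 8*q^2 + 19*q - 12) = (q - 4)*(q + 4)*(q^2 - 4*q + 3) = (q - 4)*(q - 1)*(q + 4)*(q - 3)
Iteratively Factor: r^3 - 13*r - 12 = (r + 3)*(r^2 - 3*r - 4) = (r - 4)*(r + 3)*(r + 1)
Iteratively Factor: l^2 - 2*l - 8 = (l + 2)*(l - 4)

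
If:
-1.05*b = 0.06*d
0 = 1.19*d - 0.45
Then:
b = -0.02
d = 0.38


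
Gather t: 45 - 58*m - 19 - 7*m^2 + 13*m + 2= -7*m^2 - 45*m + 28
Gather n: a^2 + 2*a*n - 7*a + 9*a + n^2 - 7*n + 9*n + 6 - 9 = a^2 + 2*a + n^2 + n*(2*a + 2) - 3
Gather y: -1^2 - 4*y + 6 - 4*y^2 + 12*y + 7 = -4*y^2 + 8*y + 12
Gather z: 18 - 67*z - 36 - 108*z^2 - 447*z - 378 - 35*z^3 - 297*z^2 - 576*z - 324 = -35*z^3 - 405*z^2 - 1090*z - 720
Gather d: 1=1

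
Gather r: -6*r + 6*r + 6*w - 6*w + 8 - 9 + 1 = 0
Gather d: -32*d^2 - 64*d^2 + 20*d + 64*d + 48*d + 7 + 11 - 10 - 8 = -96*d^2 + 132*d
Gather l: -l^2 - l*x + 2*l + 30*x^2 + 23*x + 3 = -l^2 + l*(2 - x) + 30*x^2 + 23*x + 3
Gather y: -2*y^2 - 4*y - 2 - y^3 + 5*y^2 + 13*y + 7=-y^3 + 3*y^2 + 9*y + 5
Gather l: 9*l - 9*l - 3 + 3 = 0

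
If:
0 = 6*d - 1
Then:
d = 1/6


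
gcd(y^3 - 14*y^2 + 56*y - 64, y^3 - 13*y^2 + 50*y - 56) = y^2 - 6*y + 8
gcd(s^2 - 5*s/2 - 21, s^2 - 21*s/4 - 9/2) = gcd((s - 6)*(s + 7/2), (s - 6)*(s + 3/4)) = s - 6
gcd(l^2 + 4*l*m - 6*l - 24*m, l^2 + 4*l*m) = l + 4*m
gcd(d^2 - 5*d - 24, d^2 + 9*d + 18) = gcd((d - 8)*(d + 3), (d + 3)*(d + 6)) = d + 3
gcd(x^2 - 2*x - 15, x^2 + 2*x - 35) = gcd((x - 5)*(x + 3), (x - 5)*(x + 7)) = x - 5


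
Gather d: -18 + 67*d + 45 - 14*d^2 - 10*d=-14*d^2 + 57*d + 27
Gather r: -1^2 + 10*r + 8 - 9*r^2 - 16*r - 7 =-9*r^2 - 6*r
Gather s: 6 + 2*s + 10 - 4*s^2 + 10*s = -4*s^2 + 12*s + 16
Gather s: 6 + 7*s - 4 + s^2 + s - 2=s^2 + 8*s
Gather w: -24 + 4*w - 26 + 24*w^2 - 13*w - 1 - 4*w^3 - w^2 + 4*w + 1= -4*w^3 + 23*w^2 - 5*w - 50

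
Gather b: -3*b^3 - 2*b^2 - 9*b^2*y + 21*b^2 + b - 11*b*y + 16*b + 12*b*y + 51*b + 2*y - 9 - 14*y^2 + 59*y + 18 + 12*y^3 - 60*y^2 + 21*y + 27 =-3*b^3 + b^2*(19 - 9*y) + b*(y + 68) + 12*y^3 - 74*y^2 + 82*y + 36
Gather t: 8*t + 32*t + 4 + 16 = 40*t + 20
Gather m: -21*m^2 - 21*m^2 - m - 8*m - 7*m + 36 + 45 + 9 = -42*m^2 - 16*m + 90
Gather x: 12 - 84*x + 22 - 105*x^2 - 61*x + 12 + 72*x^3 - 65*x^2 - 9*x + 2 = 72*x^3 - 170*x^2 - 154*x + 48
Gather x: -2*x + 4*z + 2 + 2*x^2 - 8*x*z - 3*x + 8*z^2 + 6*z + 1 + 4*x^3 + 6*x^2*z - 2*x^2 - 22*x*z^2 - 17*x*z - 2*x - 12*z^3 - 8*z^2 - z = 4*x^3 + 6*x^2*z + x*(-22*z^2 - 25*z - 7) - 12*z^3 + 9*z + 3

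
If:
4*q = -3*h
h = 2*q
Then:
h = 0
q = 0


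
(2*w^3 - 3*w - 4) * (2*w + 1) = 4*w^4 + 2*w^3 - 6*w^2 - 11*w - 4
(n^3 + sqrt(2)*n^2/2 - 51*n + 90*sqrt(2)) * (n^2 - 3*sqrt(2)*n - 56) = n^5 - 5*sqrt(2)*n^4/2 - 110*n^3 + 215*sqrt(2)*n^2 + 2316*n - 5040*sqrt(2)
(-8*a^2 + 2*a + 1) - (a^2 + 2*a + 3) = -9*a^2 - 2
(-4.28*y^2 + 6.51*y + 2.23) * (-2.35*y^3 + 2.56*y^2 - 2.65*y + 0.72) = 10.058*y^5 - 26.2553*y^4 + 22.7671*y^3 - 14.6243*y^2 - 1.2223*y + 1.6056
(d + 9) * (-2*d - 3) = -2*d^2 - 21*d - 27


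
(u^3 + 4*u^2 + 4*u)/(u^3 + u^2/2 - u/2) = 2*(u^2 + 4*u + 4)/(2*u^2 + u - 1)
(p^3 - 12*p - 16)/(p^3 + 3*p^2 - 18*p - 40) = (p + 2)/(p + 5)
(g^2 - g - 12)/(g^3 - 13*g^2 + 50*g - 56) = (g + 3)/(g^2 - 9*g + 14)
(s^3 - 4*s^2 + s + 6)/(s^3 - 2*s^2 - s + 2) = (s - 3)/(s - 1)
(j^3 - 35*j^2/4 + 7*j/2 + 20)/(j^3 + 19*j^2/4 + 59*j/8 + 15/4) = 2*(j^2 - 10*j + 16)/(2*j^2 + 7*j + 6)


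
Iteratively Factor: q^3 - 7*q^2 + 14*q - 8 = (q - 2)*(q^2 - 5*q + 4) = (q - 2)*(q - 1)*(q - 4)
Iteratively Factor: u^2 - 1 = (u - 1)*(u + 1)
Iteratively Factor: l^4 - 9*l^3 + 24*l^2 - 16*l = (l)*(l^3 - 9*l^2 + 24*l - 16) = l*(l - 1)*(l^2 - 8*l + 16) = l*(l - 4)*(l - 1)*(l - 4)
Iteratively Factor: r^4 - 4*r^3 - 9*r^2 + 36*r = (r - 4)*(r^3 - 9*r) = (r - 4)*(r + 3)*(r^2 - 3*r) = r*(r - 4)*(r + 3)*(r - 3)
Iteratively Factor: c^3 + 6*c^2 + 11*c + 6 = (c + 3)*(c^2 + 3*c + 2) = (c + 2)*(c + 3)*(c + 1)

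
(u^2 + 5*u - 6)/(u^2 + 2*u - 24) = (u - 1)/(u - 4)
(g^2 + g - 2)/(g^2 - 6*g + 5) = (g + 2)/(g - 5)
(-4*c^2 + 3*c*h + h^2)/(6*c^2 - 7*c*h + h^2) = (-4*c - h)/(6*c - h)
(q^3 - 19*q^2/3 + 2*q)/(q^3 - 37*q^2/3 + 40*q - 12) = q/(q - 6)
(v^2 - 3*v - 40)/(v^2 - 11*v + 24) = (v + 5)/(v - 3)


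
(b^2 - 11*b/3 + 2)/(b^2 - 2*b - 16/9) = 3*(-3*b^2 + 11*b - 6)/(-9*b^2 + 18*b + 16)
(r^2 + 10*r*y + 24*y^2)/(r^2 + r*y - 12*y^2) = (-r - 6*y)/(-r + 3*y)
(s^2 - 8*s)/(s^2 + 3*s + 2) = s*(s - 8)/(s^2 + 3*s + 2)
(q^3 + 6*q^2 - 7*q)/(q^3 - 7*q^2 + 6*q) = (q + 7)/(q - 6)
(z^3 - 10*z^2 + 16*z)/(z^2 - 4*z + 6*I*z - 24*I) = z*(z^2 - 10*z + 16)/(z^2 - 4*z + 6*I*z - 24*I)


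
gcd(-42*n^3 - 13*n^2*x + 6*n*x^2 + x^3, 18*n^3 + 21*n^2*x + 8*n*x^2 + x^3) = 2*n + x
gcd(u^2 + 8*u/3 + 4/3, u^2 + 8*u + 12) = u + 2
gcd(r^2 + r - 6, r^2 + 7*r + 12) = r + 3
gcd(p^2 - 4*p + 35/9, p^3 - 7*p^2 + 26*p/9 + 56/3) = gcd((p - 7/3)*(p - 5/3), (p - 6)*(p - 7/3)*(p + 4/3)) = p - 7/3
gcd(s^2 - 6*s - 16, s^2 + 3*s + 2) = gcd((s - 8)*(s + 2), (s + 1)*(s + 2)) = s + 2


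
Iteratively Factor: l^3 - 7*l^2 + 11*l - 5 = (l - 1)*(l^2 - 6*l + 5) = (l - 5)*(l - 1)*(l - 1)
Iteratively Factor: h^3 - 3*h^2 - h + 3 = (h + 1)*(h^2 - 4*h + 3) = (h - 3)*(h + 1)*(h - 1)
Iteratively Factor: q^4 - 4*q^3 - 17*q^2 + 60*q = (q)*(q^3 - 4*q^2 - 17*q + 60) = q*(q - 5)*(q^2 + q - 12) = q*(q - 5)*(q + 4)*(q - 3)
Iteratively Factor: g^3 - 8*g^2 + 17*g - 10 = (g - 1)*(g^2 - 7*g + 10) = (g - 5)*(g - 1)*(g - 2)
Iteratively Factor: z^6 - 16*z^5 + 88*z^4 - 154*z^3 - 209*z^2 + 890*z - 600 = (z - 1)*(z^5 - 15*z^4 + 73*z^3 - 81*z^2 - 290*z + 600) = (z - 5)*(z - 1)*(z^4 - 10*z^3 + 23*z^2 + 34*z - 120) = (z - 5)*(z - 4)*(z - 1)*(z^3 - 6*z^2 - z + 30) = (z - 5)^2*(z - 4)*(z - 1)*(z^2 - z - 6) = (z - 5)^2*(z - 4)*(z - 1)*(z + 2)*(z - 3)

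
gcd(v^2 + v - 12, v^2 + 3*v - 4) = v + 4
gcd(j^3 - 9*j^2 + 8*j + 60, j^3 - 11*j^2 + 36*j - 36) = j - 6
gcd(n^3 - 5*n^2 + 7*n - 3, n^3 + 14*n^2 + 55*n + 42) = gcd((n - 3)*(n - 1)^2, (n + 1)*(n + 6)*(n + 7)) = 1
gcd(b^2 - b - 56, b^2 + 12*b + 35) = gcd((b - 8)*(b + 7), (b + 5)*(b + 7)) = b + 7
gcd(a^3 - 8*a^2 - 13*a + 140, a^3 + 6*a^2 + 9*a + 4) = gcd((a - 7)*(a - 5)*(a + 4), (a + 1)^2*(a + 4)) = a + 4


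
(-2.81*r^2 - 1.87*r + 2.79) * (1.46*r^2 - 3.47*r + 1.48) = -4.1026*r^4 + 7.0205*r^3 + 6.4035*r^2 - 12.4489*r + 4.1292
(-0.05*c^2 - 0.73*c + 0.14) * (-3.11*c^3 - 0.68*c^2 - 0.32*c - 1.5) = 0.1555*c^5 + 2.3043*c^4 + 0.077*c^3 + 0.2134*c^2 + 1.0502*c - 0.21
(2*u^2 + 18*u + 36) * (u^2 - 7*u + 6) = 2*u^4 + 4*u^3 - 78*u^2 - 144*u + 216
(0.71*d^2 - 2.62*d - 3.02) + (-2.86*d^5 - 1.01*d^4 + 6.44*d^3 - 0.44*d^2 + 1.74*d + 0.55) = -2.86*d^5 - 1.01*d^4 + 6.44*d^3 + 0.27*d^2 - 0.88*d - 2.47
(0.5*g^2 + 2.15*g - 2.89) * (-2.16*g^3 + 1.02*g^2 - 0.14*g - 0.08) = -1.08*g^5 - 4.134*g^4 + 8.3654*g^3 - 3.2888*g^2 + 0.2326*g + 0.2312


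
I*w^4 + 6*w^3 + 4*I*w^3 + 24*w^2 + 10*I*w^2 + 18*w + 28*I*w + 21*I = (w + 3)*(w - 7*I)*(w + I)*(I*w + I)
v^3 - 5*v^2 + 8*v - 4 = (v - 2)^2*(v - 1)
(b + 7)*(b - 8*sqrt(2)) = b^2 - 8*sqrt(2)*b + 7*b - 56*sqrt(2)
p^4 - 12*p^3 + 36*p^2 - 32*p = p*(p - 8)*(p - 2)^2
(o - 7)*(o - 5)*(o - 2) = o^3 - 14*o^2 + 59*o - 70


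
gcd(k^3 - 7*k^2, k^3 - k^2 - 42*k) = k^2 - 7*k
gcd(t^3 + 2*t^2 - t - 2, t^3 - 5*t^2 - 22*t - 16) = t^2 + 3*t + 2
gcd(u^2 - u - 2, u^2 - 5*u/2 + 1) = u - 2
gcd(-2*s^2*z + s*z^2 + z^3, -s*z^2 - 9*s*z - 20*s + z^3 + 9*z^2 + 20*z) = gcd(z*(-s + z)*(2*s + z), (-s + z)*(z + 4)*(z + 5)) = -s + z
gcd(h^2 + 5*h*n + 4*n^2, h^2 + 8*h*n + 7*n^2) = h + n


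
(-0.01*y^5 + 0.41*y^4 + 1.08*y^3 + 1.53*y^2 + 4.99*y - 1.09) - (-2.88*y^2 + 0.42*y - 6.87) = -0.01*y^5 + 0.41*y^4 + 1.08*y^3 + 4.41*y^2 + 4.57*y + 5.78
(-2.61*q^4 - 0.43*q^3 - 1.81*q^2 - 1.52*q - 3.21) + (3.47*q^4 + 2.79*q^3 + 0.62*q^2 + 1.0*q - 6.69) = 0.86*q^4 + 2.36*q^3 - 1.19*q^2 - 0.52*q - 9.9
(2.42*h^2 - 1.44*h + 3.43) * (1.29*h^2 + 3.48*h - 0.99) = 3.1218*h^4 + 6.564*h^3 - 2.9823*h^2 + 13.362*h - 3.3957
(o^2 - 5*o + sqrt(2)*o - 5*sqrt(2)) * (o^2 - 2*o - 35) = o^4 - 7*o^3 + sqrt(2)*o^3 - 25*o^2 - 7*sqrt(2)*o^2 - 25*sqrt(2)*o + 175*o + 175*sqrt(2)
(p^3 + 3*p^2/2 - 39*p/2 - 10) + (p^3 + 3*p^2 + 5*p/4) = 2*p^3 + 9*p^2/2 - 73*p/4 - 10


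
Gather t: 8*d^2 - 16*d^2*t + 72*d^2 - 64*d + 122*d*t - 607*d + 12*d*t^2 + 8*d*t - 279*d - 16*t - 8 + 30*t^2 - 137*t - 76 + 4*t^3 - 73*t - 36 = 80*d^2 - 950*d + 4*t^3 + t^2*(12*d + 30) + t*(-16*d^2 + 130*d - 226) - 120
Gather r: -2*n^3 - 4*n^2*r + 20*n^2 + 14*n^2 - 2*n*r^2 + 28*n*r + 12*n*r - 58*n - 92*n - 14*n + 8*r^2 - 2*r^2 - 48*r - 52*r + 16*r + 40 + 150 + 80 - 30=-2*n^3 + 34*n^2 - 164*n + r^2*(6 - 2*n) + r*(-4*n^2 + 40*n - 84) + 240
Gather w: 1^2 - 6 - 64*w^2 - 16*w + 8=-64*w^2 - 16*w + 3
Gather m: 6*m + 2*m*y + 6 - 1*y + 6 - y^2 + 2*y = m*(2*y + 6) - y^2 + y + 12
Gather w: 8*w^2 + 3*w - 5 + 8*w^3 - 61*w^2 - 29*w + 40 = 8*w^3 - 53*w^2 - 26*w + 35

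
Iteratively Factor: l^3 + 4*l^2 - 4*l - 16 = (l + 2)*(l^2 + 2*l - 8) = (l + 2)*(l + 4)*(l - 2)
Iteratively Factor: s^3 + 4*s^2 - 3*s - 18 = (s + 3)*(s^2 + s - 6) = (s + 3)^2*(s - 2)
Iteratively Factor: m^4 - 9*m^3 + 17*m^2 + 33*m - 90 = (m - 3)*(m^3 - 6*m^2 - m + 30) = (m - 5)*(m - 3)*(m^2 - m - 6) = (m - 5)*(m - 3)^2*(m + 2)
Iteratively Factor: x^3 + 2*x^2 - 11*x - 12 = (x + 1)*(x^2 + x - 12) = (x + 1)*(x + 4)*(x - 3)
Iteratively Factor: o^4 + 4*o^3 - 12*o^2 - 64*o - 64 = (o + 4)*(o^3 - 12*o - 16) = (o - 4)*(o + 4)*(o^2 + 4*o + 4) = (o - 4)*(o + 2)*(o + 4)*(o + 2)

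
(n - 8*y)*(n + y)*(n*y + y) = n^3*y - 7*n^2*y^2 + n^2*y - 8*n*y^3 - 7*n*y^2 - 8*y^3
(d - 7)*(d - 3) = d^2 - 10*d + 21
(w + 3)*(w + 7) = w^2 + 10*w + 21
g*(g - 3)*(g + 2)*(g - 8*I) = g^4 - g^3 - 8*I*g^3 - 6*g^2 + 8*I*g^2 + 48*I*g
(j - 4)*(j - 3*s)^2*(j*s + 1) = j^4*s - 6*j^3*s^2 - 4*j^3*s + j^3 + 9*j^2*s^3 + 24*j^2*s^2 - 6*j^2*s - 4*j^2 - 36*j*s^3 + 9*j*s^2 + 24*j*s - 36*s^2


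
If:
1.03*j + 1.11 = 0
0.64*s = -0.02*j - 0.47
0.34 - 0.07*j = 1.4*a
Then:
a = 0.30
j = -1.08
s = -0.70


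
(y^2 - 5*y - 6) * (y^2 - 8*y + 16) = y^4 - 13*y^3 + 50*y^2 - 32*y - 96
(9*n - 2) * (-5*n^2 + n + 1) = -45*n^3 + 19*n^2 + 7*n - 2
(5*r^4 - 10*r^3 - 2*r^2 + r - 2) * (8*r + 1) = 40*r^5 - 75*r^4 - 26*r^3 + 6*r^2 - 15*r - 2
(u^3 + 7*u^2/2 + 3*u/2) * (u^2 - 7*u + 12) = u^5 - 7*u^4/2 - 11*u^3 + 63*u^2/2 + 18*u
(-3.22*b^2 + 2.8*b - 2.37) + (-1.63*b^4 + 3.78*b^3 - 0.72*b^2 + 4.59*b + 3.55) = -1.63*b^4 + 3.78*b^3 - 3.94*b^2 + 7.39*b + 1.18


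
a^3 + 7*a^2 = a^2*(a + 7)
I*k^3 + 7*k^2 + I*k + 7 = (k - 7*I)*(k + I)*(I*k + 1)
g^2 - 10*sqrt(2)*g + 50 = (g - 5*sqrt(2))^2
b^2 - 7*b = b*(b - 7)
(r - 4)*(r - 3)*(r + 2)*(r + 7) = r^4 + 2*r^3 - 37*r^2 + 10*r + 168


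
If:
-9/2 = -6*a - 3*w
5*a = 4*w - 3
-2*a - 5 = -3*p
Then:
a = 3/13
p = 71/39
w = 27/26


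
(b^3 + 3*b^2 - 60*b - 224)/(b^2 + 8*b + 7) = (b^2 - 4*b - 32)/(b + 1)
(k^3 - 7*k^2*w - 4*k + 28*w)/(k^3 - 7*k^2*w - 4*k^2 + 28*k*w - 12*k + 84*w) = (k - 2)/(k - 6)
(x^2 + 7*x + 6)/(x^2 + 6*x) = (x + 1)/x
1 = 1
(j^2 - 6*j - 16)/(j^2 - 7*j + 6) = (j^2 - 6*j - 16)/(j^2 - 7*j + 6)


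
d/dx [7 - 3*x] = -3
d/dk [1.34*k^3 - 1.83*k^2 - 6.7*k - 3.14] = 4.02*k^2 - 3.66*k - 6.7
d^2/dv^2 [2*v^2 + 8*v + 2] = 4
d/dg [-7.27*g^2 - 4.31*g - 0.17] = -14.54*g - 4.31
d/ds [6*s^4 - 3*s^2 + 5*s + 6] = 24*s^3 - 6*s + 5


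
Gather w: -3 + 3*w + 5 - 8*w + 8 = 10 - 5*w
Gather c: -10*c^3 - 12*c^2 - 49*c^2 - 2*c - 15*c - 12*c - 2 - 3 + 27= -10*c^3 - 61*c^2 - 29*c + 22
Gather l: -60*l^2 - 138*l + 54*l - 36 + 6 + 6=-60*l^2 - 84*l - 24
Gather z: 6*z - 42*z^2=-42*z^2 + 6*z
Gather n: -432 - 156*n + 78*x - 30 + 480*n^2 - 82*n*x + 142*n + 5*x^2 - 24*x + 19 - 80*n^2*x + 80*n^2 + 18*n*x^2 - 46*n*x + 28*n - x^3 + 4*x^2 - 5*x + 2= n^2*(560 - 80*x) + n*(18*x^2 - 128*x + 14) - x^3 + 9*x^2 + 49*x - 441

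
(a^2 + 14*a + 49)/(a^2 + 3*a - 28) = (a + 7)/(a - 4)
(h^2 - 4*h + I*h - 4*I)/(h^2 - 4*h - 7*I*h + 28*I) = (h + I)/(h - 7*I)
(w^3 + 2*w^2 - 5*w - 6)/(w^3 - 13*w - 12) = (w - 2)/(w - 4)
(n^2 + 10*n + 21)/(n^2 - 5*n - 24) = (n + 7)/(n - 8)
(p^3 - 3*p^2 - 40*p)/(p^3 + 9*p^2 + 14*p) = (p^2 - 3*p - 40)/(p^2 + 9*p + 14)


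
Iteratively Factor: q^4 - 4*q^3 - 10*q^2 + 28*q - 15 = (q - 1)*(q^3 - 3*q^2 - 13*q + 15) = (q - 1)*(q + 3)*(q^2 - 6*q + 5) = (q - 1)^2*(q + 3)*(q - 5)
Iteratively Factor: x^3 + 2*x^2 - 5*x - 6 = (x + 3)*(x^2 - x - 2) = (x - 2)*(x + 3)*(x + 1)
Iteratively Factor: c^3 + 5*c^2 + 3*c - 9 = (c - 1)*(c^2 + 6*c + 9) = (c - 1)*(c + 3)*(c + 3)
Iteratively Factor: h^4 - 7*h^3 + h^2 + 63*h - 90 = (h - 2)*(h^3 - 5*h^2 - 9*h + 45) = (h - 2)*(h + 3)*(h^2 - 8*h + 15) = (h - 3)*(h - 2)*(h + 3)*(h - 5)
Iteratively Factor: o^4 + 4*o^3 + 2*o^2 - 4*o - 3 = (o + 1)*(o^3 + 3*o^2 - o - 3) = (o - 1)*(o + 1)*(o^2 + 4*o + 3) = (o - 1)*(o + 1)*(o + 3)*(o + 1)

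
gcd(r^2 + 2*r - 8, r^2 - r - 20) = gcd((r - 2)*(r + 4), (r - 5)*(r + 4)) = r + 4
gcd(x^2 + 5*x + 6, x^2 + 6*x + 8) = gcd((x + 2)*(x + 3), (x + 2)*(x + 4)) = x + 2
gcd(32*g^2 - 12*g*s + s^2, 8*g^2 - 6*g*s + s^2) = -4*g + s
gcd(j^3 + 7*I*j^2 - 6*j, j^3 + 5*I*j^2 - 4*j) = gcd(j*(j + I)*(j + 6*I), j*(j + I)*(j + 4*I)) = j^2 + I*j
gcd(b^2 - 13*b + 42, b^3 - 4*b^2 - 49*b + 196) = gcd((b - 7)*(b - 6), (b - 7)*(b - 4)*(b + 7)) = b - 7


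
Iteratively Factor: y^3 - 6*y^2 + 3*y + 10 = (y + 1)*(y^2 - 7*y + 10) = (y - 5)*(y + 1)*(y - 2)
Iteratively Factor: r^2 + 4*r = (r + 4)*(r)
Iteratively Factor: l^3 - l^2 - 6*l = (l)*(l^2 - l - 6) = l*(l - 3)*(l + 2)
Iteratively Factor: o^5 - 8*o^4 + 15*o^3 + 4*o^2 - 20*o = (o - 2)*(o^4 - 6*o^3 + 3*o^2 + 10*o) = (o - 2)*(o + 1)*(o^3 - 7*o^2 + 10*o) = (o - 5)*(o - 2)*(o + 1)*(o^2 - 2*o) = (o - 5)*(o - 2)^2*(o + 1)*(o)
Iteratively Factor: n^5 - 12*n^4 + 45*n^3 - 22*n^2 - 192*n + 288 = (n + 2)*(n^4 - 14*n^3 + 73*n^2 - 168*n + 144) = (n - 3)*(n + 2)*(n^3 - 11*n^2 + 40*n - 48) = (n - 4)*(n - 3)*(n + 2)*(n^2 - 7*n + 12) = (n - 4)*(n - 3)^2*(n + 2)*(n - 4)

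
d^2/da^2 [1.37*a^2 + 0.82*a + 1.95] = 2.74000000000000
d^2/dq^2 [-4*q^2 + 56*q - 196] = -8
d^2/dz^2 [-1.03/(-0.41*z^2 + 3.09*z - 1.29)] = (-0.346286*z^2 + 2.609814*z + 1.03*(0.82*z - 3.09)*(1.64*z - 6.18) - 1.089534)/(0.41*z^2 - 3.09*z + 1.29)^3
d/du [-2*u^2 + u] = 1 - 4*u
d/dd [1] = 0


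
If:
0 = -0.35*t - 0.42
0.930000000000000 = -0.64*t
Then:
No Solution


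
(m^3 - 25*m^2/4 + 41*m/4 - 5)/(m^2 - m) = m - 21/4 + 5/m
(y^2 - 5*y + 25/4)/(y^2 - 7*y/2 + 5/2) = (y - 5/2)/(y - 1)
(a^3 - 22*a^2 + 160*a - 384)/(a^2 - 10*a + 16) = (a^2 - 14*a + 48)/(a - 2)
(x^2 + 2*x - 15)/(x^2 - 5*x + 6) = (x + 5)/(x - 2)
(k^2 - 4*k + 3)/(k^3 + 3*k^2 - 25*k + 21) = 1/(k + 7)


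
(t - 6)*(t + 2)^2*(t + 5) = t^4 + 3*t^3 - 30*t^2 - 124*t - 120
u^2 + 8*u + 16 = (u + 4)^2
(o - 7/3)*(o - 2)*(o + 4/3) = o^3 - 3*o^2 - 10*o/9 + 56/9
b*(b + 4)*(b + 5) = b^3 + 9*b^2 + 20*b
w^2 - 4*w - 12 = (w - 6)*(w + 2)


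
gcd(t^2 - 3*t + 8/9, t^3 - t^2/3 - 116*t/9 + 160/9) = t - 8/3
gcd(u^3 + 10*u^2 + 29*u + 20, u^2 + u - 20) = u + 5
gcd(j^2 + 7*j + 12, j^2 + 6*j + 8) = j + 4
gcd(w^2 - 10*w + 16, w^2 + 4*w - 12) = w - 2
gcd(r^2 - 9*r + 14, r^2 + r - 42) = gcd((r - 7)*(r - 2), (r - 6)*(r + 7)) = 1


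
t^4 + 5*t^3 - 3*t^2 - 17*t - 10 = (t - 2)*(t + 1)^2*(t + 5)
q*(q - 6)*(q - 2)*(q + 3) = q^4 - 5*q^3 - 12*q^2 + 36*q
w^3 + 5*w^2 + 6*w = w*(w + 2)*(w + 3)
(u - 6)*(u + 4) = u^2 - 2*u - 24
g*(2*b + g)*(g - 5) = 2*b*g^2 - 10*b*g + g^3 - 5*g^2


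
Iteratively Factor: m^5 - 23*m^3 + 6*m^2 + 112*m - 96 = (m + 4)*(m^4 - 4*m^3 - 7*m^2 + 34*m - 24) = (m + 3)*(m + 4)*(m^3 - 7*m^2 + 14*m - 8) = (m - 4)*(m + 3)*(m + 4)*(m^2 - 3*m + 2) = (m - 4)*(m - 1)*(m + 3)*(m + 4)*(m - 2)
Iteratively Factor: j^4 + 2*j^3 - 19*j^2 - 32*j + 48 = (j - 1)*(j^3 + 3*j^2 - 16*j - 48) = (j - 1)*(j + 3)*(j^2 - 16) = (j - 4)*(j - 1)*(j + 3)*(j + 4)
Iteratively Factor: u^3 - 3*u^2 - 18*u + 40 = (u - 5)*(u^2 + 2*u - 8) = (u - 5)*(u + 4)*(u - 2)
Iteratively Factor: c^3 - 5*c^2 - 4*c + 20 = (c - 2)*(c^2 - 3*c - 10) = (c - 5)*(c - 2)*(c + 2)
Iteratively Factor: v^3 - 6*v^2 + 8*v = (v - 2)*(v^2 - 4*v) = v*(v - 2)*(v - 4)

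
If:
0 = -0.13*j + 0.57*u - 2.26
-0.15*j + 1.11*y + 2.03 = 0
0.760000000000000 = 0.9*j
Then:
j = 0.84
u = 4.16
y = -1.71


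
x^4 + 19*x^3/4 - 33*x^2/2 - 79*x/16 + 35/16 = (x - 5/2)*(x - 1/4)*(x + 1/2)*(x + 7)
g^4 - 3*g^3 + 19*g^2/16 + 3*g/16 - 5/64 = (g - 5/2)*(g - 1/2)*(g - 1/4)*(g + 1/4)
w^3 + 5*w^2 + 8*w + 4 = (w + 1)*(w + 2)^2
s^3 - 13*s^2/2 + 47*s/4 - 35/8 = (s - 7/2)*(s - 5/2)*(s - 1/2)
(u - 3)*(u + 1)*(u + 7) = u^3 + 5*u^2 - 17*u - 21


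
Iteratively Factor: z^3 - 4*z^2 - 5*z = (z + 1)*(z^2 - 5*z) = z*(z + 1)*(z - 5)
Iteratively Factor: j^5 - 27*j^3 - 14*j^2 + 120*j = (j + 3)*(j^4 - 3*j^3 - 18*j^2 + 40*j) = j*(j + 3)*(j^3 - 3*j^2 - 18*j + 40) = j*(j - 5)*(j + 3)*(j^2 + 2*j - 8) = j*(j - 5)*(j + 3)*(j + 4)*(j - 2)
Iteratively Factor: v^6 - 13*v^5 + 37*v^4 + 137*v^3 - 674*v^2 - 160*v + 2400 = (v - 5)*(v^5 - 8*v^4 - 3*v^3 + 122*v^2 - 64*v - 480) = (v - 5)*(v + 3)*(v^4 - 11*v^3 + 30*v^2 + 32*v - 160) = (v - 5)*(v - 4)*(v + 3)*(v^3 - 7*v^2 + 2*v + 40) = (v - 5)*(v - 4)^2*(v + 3)*(v^2 - 3*v - 10) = (v - 5)^2*(v - 4)^2*(v + 3)*(v + 2)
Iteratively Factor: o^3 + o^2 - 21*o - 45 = (o + 3)*(o^2 - 2*o - 15) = (o + 3)^2*(o - 5)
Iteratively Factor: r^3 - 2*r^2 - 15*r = (r)*(r^2 - 2*r - 15) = r*(r + 3)*(r - 5)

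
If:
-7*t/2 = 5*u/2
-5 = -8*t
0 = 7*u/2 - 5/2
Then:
No Solution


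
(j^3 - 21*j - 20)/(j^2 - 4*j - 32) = (j^2 - 4*j - 5)/(j - 8)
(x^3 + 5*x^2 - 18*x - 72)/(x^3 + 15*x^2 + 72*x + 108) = (x - 4)/(x + 6)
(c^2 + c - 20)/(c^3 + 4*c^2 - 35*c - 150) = (c - 4)/(c^2 - c - 30)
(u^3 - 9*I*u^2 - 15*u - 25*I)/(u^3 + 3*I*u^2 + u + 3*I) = (u^2 - 10*I*u - 25)/(u^2 + 2*I*u + 3)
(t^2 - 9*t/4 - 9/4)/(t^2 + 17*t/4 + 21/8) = 2*(t - 3)/(2*t + 7)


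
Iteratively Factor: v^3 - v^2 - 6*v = (v)*(v^2 - v - 6) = v*(v + 2)*(v - 3)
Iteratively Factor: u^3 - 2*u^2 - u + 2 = (u - 2)*(u^2 - 1) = (u - 2)*(u + 1)*(u - 1)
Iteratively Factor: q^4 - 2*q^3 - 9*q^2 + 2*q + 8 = (q + 1)*(q^3 - 3*q^2 - 6*q + 8) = (q - 4)*(q + 1)*(q^2 + q - 2) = (q - 4)*(q - 1)*(q + 1)*(q + 2)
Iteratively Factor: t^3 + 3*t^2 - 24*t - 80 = (t + 4)*(t^2 - t - 20) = (t - 5)*(t + 4)*(t + 4)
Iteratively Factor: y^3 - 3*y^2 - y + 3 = (y - 1)*(y^2 - 2*y - 3) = (y - 1)*(y + 1)*(y - 3)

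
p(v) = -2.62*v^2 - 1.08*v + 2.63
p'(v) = -5.24*v - 1.08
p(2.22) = -12.68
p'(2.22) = -12.71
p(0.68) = 0.68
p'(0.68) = -4.64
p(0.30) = 2.07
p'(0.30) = -2.65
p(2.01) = -10.13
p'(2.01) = -11.61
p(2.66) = -18.78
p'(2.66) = -15.02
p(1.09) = -1.66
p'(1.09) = -6.79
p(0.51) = 1.40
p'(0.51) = -3.75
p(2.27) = -13.32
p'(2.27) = -12.97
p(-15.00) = -570.67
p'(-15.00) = 77.52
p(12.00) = -387.61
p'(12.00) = -63.96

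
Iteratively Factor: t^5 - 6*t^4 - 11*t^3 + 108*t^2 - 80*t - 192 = (t + 4)*(t^4 - 10*t^3 + 29*t^2 - 8*t - 48) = (t - 4)*(t + 4)*(t^3 - 6*t^2 + 5*t + 12) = (t - 4)*(t - 3)*(t + 4)*(t^2 - 3*t - 4) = (t - 4)^2*(t - 3)*(t + 4)*(t + 1)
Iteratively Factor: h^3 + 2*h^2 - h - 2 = (h + 1)*(h^2 + h - 2) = (h + 1)*(h + 2)*(h - 1)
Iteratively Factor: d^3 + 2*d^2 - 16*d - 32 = (d - 4)*(d^2 + 6*d + 8) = (d - 4)*(d + 2)*(d + 4)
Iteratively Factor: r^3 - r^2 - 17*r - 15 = (r - 5)*(r^2 + 4*r + 3) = (r - 5)*(r + 3)*(r + 1)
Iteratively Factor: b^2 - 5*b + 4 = (b - 4)*(b - 1)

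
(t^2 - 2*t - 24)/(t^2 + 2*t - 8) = (t - 6)/(t - 2)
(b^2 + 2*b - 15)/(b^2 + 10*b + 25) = (b - 3)/(b + 5)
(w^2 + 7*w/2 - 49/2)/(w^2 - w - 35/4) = 2*(w + 7)/(2*w + 5)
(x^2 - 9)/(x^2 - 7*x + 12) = (x + 3)/(x - 4)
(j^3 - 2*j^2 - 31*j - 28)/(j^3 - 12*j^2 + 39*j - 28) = (j^2 + 5*j + 4)/(j^2 - 5*j + 4)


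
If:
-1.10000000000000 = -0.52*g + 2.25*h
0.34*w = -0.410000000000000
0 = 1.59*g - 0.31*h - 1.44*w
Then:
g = -1.24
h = -0.78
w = -1.21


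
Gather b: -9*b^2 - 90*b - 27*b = -9*b^2 - 117*b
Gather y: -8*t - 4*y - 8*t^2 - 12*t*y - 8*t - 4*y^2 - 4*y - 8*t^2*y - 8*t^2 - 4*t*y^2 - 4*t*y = -16*t^2 - 16*t + y^2*(-4*t - 4) + y*(-8*t^2 - 16*t - 8)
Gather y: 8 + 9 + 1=18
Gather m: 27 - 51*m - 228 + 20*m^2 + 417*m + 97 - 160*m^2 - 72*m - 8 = -140*m^2 + 294*m - 112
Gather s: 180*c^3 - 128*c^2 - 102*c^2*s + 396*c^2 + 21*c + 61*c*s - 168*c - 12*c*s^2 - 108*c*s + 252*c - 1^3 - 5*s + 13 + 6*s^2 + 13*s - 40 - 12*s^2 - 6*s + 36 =180*c^3 + 268*c^2 + 105*c + s^2*(-12*c - 6) + s*(-102*c^2 - 47*c + 2) + 8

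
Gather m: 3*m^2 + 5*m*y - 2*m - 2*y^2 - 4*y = 3*m^2 + m*(5*y - 2) - 2*y^2 - 4*y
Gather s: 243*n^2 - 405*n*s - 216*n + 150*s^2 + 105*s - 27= 243*n^2 - 216*n + 150*s^2 + s*(105 - 405*n) - 27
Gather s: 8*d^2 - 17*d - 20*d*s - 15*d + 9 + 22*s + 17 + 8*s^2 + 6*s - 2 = 8*d^2 - 32*d + 8*s^2 + s*(28 - 20*d) + 24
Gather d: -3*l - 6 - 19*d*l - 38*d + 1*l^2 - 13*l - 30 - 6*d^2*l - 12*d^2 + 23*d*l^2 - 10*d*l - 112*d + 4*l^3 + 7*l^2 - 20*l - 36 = d^2*(-6*l - 12) + d*(23*l^2 - 29*l - 150) + 4*l^3 + 8*l^2 - 36*l - 72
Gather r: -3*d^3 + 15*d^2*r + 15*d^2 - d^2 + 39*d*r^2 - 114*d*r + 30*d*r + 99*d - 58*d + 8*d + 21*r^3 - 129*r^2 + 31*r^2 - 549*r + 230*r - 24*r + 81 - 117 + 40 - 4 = -3*d^3 + 14*d^2 + 49*d + 21*r^3 + r^2*(39*d - 98) + r*(15*d^2 - 84*d - 343)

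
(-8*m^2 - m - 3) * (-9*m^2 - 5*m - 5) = 72*m^4 + 49*m^3 + 72*m^2 + 20*m + 15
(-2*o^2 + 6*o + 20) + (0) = -2*o^2 + 6*o + 20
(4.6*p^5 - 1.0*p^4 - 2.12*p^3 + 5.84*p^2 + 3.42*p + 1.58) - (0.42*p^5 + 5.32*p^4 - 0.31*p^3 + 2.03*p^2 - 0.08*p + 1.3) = 4.18*p^5 - 6.32*p^4 - 1.81*p^3 + 3.81*p^2 + 3.5*p + 0.28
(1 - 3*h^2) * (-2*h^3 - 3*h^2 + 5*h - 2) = 6*h^5 + 9*h^4 - 17*h^3 + 3*h^2 + 5*h - 2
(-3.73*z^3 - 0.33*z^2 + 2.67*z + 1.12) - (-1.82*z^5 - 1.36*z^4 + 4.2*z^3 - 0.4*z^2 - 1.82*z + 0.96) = 1.82*z^5 + 1.36*z^4 - 7.93*z^3 + 0.07*z^2 + 4.49*z + 0.16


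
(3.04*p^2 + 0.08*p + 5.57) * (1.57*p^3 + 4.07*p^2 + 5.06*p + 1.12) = 4.7728*p^5 + 12.4984*p^4 + 24.4529*p^3 + 26.4795*p^2 + 28.2738*p + 6.2384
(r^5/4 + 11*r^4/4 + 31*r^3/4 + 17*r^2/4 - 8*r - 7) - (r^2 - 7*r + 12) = r^5/4 + 11*r^4/4 + 31*r^3/4 + 13*r^2/4 - r - 19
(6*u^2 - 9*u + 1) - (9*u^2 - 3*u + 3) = -3*u^2 - 6*u - 2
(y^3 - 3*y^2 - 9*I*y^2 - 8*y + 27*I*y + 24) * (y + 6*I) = y^4 - 3*y^3 - 3*I*y^3 + 46*y^2 + 9*I*y^2 - 138*y - 48*I*y + 144*I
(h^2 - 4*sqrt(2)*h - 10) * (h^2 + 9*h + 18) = h^4 - 4*sqrt(2)*h^3 + 9*h^3 - 36*sqrt(2)*h^2 + 8*h^2 - 72*sqrt(2)*h - 90*h - 180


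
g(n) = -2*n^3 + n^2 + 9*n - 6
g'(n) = -6*n^2 + 2*n + 9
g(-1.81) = -7.15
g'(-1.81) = -14.28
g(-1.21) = -11.88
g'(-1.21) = -2.20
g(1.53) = 2.95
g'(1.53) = -1.99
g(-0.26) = -8.24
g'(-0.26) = 8.07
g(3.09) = -27.65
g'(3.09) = -42.11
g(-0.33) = -8.79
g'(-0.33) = 7.69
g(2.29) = -4.16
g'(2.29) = -17.88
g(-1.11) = -12.02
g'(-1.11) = -0.61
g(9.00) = -1302.00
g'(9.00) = -459.00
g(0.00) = -6.00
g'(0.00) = 9.00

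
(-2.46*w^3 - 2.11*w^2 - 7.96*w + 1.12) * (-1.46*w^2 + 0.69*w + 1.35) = 3.5916*w^5 + 1.3832*w^4 + 6.8447*w^3 - 9.9761*w^2 - 9.9732*w + 1.512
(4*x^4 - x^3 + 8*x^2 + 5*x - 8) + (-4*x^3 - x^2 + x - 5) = 4*x^4 - 5*x^3 + 7*x^2 + 6*x - 13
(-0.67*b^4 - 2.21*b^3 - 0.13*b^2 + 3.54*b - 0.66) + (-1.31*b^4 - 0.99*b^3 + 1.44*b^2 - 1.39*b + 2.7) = -1.98*b^4 - 3.2*b^3 + 1.31*b^2 + 2.15*b + 2.04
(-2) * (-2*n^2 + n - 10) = 4*n^2 - 2*n + 20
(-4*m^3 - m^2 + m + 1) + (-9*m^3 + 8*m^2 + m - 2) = -13*m^3 + 7*m^2 + 2*m - 1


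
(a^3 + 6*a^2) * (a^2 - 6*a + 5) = a^5 - 31*a^3 + 30*a^2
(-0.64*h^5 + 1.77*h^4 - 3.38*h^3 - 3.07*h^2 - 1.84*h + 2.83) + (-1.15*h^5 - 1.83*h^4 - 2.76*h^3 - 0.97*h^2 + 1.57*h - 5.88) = -1.79*h^5 - 0.0600000000000001*h^4 - 6.14*h^3 - 4.04*h^2 - 0.27*h - 3.05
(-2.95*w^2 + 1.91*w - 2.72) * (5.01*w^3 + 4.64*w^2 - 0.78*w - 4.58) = -14.7795*w^5 - 4.1189*w^4 - 2.4638*w^3 - 0.599600000000001*w^2 - 6.6262*w + 12.4576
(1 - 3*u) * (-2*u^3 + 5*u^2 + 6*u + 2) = 6*u^4 - 17*u^3 - 13*u^2 + 2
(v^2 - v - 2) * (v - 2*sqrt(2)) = v^3 - 2*sqrt(2)*v^2 - v^2 - 2*v + 2*sqrt(2)*v + 4*sqrt(2)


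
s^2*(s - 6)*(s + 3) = s^4 - 3*s^3 - 18*s^2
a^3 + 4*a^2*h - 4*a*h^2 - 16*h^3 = (a - 2*h)*(a + 2*h)*(a + 4*h)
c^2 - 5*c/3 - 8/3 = (c - 8/3)*(c + 1)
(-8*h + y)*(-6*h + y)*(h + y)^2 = 48*h^4 + 82*h^3*y + 21*h^2*y^2 - 12*h*y^3 + y^4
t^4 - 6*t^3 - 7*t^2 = t^2*(t - 7)*(t + 1)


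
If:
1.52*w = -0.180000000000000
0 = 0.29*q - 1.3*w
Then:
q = -0.53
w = -0.12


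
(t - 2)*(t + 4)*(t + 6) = t^3 + 8*t^2 + 4*t - 48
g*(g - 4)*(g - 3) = g^3 - 7*g^2 + 12*g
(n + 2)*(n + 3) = n^2 + 5*n + 6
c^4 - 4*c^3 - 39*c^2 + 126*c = c*(c - 7)*(c - 3)*(c + 6)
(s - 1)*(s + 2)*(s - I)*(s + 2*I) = s^4 + s^3 + I*s^3 + I*s^2 + 2*s - 2*I*s - 4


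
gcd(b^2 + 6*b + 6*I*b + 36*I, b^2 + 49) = 1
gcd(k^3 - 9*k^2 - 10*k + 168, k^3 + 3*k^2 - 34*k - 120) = k^2 - 2*k - 24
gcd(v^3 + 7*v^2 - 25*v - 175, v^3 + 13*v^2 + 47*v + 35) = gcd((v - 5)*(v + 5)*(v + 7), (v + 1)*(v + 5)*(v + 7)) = v^2 + 12*v + 35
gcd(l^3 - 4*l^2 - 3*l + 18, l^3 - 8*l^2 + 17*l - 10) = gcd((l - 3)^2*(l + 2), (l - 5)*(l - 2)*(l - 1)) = 1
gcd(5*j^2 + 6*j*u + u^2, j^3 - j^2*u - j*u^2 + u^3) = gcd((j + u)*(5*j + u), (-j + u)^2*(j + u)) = j + u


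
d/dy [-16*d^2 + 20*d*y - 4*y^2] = 20*d - 8*y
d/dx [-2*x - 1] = -2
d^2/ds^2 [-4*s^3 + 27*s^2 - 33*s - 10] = 54 - 24*s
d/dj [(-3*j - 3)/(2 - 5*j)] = -21/(5*j - 2)^2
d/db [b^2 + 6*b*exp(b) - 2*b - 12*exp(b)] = 6*b*exp(b) + 2*b - 6*exp(b) - 2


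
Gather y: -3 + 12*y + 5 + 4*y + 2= 16*y + 4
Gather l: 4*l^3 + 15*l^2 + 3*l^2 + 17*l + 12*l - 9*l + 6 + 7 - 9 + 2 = 4*l^3 + 18*l^2 + 20*l + 6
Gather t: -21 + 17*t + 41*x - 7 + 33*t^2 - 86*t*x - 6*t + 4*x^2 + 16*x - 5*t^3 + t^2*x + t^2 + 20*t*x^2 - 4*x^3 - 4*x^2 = -5*t^3 + t^2*(x + 34) + t*(20*x^2 - 86*x + 11) - 4*x^3 + 57*x - 28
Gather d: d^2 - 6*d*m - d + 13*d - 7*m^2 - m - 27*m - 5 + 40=d^2 + d*(12 - 6*m) - 7*m^2 - 28*m + 35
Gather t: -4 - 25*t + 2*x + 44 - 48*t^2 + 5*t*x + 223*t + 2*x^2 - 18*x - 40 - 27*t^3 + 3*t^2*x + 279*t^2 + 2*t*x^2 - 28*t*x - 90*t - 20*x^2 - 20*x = -27*t^3 + t^2*(3*x + 231) + t*(2*x^2 - 23*x + 108) - 18*x^2 - 36*x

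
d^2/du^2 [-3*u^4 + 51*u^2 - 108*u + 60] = 102 - 36*u^2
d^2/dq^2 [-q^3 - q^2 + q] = -6*q - 2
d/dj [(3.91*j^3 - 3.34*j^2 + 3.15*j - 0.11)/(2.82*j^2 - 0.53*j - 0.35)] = (11.0262*j^4 - 4.1446*j^3 - 11.2183*j^2 + 2.9584*j - 1.1608)/(7.9524*j^4 - 2.9892*j^3 - 1.6931*j^2 + 0.371*j + 0.1225)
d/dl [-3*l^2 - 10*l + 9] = -6*l - 10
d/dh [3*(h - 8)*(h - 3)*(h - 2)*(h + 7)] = 12*h^3 - 54*h^2 - 270*h + 822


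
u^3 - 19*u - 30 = (u - 5)*(u + 2)*(u + 3)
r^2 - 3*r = r*(r - 3)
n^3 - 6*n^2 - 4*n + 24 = (n - 6)*(n - 2)*(n + 2)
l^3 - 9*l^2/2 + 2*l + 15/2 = (l - 3)*(l - 5/2)*(l + 1)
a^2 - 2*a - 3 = (a - 3)*(a + 1)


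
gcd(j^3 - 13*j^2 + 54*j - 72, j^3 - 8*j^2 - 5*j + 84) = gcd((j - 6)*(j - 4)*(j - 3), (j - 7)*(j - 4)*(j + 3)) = j - 4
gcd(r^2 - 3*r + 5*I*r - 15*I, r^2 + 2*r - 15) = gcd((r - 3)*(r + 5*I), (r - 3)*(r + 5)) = r - 3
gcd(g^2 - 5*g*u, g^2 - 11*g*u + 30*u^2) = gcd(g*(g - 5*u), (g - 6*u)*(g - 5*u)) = -g + 5*u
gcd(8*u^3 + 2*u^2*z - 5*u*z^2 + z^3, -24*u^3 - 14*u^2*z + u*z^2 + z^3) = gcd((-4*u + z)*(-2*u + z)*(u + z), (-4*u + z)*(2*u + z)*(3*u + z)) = -4*u + z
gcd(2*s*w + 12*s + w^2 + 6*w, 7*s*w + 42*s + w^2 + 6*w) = w + 6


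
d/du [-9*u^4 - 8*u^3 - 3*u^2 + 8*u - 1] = -36*u^3 - 24*u^2 - 6*u + 8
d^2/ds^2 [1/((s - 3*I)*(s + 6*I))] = 2*((s - 3*I)^2 + (s - 3*I)*(s + 6*I) + (s + 6*I)^2)/((s - 3*I)^3*(s + 6*I)^3)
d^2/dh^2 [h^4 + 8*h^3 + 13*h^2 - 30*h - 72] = 12*h^2 + 48*h + 26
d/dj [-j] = -1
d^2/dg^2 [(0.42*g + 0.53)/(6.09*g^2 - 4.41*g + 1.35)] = ((0.42*g + 0.53)*(12.18*g - 4.41)*(24.36*g - 8.82) - (15.3468*g + 2.751)*(6.09*g^2 - 4.41*g + 1.35))/(6.09*g^2 - 4.41*g + 1.35)^3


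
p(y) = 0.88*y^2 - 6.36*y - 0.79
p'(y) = 1.76*y - 6.36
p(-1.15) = 7.69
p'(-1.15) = -8.38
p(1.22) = -7.24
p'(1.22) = -4.21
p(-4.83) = 50.46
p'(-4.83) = -14.86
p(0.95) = -6.04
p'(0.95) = -4.69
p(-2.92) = 25.28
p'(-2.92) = -11.50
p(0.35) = -2.91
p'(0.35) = -5.74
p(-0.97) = 6.21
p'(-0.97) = -8.07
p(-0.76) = 4.55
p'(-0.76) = -7.70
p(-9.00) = 127.73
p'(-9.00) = -22.20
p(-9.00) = 127.73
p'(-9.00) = -22.20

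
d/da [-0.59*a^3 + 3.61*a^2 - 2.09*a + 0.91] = -1.77*a^2 + 7.22*a - 2.09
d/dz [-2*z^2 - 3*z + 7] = -4*z - 3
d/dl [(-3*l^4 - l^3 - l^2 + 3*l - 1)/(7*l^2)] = (-6*l^4 - l^3 - 3*l + 2)/(7*l^3)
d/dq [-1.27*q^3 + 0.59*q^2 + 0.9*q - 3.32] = -3.81*q^2 + 1.18*q + 0.9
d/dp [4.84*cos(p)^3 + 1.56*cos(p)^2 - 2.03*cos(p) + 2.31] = (-14.52*cos(p)^2 - 3.12*cos(p) + 2.03)*sin(p)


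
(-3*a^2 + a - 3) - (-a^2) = -2*a^2 + a - 3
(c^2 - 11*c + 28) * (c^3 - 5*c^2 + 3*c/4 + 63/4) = c^5 - 16*c^4 + 335*c^3/4 - 265*c^2/2 - 609*c/4 + 441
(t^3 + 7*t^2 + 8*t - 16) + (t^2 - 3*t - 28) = t^3 + 8*t^2 + 5*t - 44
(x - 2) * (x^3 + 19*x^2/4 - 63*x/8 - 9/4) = x^4 + 11*x^3/4 - 139*x^2/8 + 27*x/2 + 9/2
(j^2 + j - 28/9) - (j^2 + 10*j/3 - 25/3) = 47/9 - 7*j/3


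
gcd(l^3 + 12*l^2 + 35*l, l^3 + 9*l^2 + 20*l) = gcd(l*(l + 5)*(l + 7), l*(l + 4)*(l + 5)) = l^2 + 5*l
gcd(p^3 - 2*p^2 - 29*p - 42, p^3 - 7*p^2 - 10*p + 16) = p + 2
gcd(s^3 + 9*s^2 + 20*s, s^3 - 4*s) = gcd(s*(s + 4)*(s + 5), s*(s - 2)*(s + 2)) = s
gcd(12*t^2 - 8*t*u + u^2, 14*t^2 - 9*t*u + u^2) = 2*t - u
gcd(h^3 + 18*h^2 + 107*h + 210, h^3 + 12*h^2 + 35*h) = h^2 + 12*h + 35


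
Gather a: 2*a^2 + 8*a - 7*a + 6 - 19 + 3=2*a^2 + a - 10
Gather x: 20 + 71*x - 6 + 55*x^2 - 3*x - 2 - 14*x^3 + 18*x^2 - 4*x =-14*x^3 + 73*x^2 + 64*x + 12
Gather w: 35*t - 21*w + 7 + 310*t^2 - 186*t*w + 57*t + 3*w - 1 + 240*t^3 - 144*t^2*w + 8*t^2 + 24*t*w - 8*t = 240*t^3 + 318*t^2 + 84*t + w*(-144*t^2 - 162*t - 18) + 6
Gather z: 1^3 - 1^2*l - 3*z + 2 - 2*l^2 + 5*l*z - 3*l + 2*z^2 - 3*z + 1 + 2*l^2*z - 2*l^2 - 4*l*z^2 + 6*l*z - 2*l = -4*l^2 - 6*l + z^2*(2 - 4*l) + z*(2*l^2 + 11*l - 6) + 4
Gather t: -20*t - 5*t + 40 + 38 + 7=85 - 25*t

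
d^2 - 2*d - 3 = (d - 3)*(d + 1)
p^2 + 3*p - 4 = (p - 1)*(p + 4)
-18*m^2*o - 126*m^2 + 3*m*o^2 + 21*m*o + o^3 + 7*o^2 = (-3*m + o)*(6*m + o)*(o + 7)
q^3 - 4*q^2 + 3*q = q*(q - 3)*(q - 1)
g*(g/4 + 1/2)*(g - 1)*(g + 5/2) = g^4/4 + 7*g^3/8 + g^2/8 - 5*g/4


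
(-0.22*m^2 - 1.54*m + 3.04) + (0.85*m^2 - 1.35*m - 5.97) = 0.63*m^2 - 2.89*m - 2.93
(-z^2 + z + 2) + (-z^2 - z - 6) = -2*z^2 - 4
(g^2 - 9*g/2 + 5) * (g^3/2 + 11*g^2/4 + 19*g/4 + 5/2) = g^5/2 + g^4/2 - 41*g^3/8 - 41*g^2/8 + 25*g/2 + 25/2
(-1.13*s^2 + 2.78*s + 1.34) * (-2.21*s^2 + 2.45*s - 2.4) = 2.4973*s^4 - 8.9123*s^3 + 6.5616*s^2 - 3.389*s - 3.216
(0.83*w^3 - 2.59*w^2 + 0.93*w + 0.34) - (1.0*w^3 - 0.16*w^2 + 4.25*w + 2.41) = -0.17*w^3 - 2.43*w^2 - 3.32*w - 2.07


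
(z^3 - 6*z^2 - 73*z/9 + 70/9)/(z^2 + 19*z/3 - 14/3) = (3*z^2 - 16*z - 35)/(3*(z + 7))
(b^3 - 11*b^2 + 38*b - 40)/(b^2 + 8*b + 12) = (b^3 - 11*b^2 + 38*b - 40)/(b^2 + 8*b + 12)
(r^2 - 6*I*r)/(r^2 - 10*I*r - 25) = r*(-r + 6*I)/(-r^2 + 10*I*r + 25)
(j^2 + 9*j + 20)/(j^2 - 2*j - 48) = (j^2 + 9*j + 20)/(j^2 - 2*j - 48)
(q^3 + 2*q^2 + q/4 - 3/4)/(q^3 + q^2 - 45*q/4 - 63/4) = (2*q^2 + q - 1)/(2*q^2 - q - 21)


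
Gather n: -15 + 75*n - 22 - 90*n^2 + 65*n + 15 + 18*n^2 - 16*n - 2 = -72*n^2 + 124*n - 24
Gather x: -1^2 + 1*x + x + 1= 2*x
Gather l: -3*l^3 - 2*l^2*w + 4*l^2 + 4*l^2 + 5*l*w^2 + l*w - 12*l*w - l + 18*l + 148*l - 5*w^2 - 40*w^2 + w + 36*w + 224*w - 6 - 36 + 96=-3*l^3 + l^2*(8 - 2*w) + l*(5*w^2 - 11*w + 165) - 45*w^2 + 261*w + 54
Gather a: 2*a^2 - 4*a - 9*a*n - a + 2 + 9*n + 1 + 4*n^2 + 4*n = 2*a^2 + a*(-9*n - 5) + 4*n^2 + 13*n + 3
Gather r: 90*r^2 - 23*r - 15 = 90*r^2 - 23*r - 15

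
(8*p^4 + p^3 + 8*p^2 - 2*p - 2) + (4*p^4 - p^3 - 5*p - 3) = 12*p^4 + 8*p^2 - 7*p - 5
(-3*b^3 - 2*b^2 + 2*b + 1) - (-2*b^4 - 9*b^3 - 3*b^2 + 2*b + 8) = 2*b^4 + 6*b^3 + b^2 - 7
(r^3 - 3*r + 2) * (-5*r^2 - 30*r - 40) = -5*r^5 - 30*r^4 - 25*r^3 + 80*r^2 + 60*r - 80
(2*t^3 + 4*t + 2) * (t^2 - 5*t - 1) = 2*t^5 - 10*t^4 + 2*t^3 - 18*t^2 - 14*t - 2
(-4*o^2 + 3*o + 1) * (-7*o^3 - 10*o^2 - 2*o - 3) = 28*o^5 + 19*o^4 - 29*o^3 - 4*o^2 - 11*o - 3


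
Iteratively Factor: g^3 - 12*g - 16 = (g + 2)*(g^2 - 2*g - 8) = (g + 2)^2*(g - 4)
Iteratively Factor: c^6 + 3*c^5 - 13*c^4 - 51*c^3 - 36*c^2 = (c)*(c^5 + 3*c^4 - 13*c^3 - 51*c^2 - 36*c) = c*(c + 3)*(c^4 - 13*c^2 - 12*c) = c*(c - 4)*(c + 3)*(c^3 + 4*c^2 + 3*c) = c*(c - 4)*(c + 3)^2*(c^2 + c) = c*(c - 4)*(c + 1)*(c + 3)^2*(c)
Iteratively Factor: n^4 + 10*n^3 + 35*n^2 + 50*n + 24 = (n + 1)*(n^3 + 9*n^2 + 26*n + 24) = (n + 1)*(n + 3)*(n^2 + 6*n + 8) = (n + 1)*(n + 3)*(n + 4)*(n + 2)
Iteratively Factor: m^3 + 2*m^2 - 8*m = (m)*(m^2 + 2*m - 8) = m*(m - 2)*(m + 4)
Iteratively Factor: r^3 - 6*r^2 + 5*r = (r - 5)*(r^2 - r) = r*(r - 5)*(r - 1)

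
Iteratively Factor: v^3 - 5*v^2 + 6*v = (v)*(v^2 - 5*v + 6) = v*(v - 3)*(v - 2)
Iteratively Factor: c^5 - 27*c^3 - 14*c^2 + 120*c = (c - 2)*(c^4 + 2*c^3 - 23*c^2 - 60*c) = c*(c - 2)*(c^3 + 2*c^2 - 23*c - 60) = c*(c - 2)*(c + 4)*(c^2 - 2*c - 15) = c*(c - 2)*(c + 3)*(c + 4)*(c - 5)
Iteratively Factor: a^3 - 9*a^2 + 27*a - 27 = (a - 3)*(a^2 - 6*a + 9) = (a - 3)^2*(a - 3)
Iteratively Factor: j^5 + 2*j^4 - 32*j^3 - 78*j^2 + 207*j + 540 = (j + 4)*(j^4 - 2*j^3 - 24*j^2 + 18*j + 135) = (j + 3)*(j + 4)*(j^3 - 5*j^2 - 9*j + 45) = (j - 5)*(j + 3)*(j + 4)*(j^2 - 9) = (j - 5)*(j - 3)*(j + 3)*(j + 4)*(j + 3)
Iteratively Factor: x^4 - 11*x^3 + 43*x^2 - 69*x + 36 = (x - 3)*(x^3 - 8*x^2 + 19*x - 12) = (x - 4)*(x - 3)*(x^2 - 4*x + 3) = (x - 4)*(x - 3)^2*(x - 1)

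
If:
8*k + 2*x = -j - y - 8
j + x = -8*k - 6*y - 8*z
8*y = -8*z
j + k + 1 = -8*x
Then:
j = 496/7 - 187*z/7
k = 19*z/7 - 55/7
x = 3*z - 8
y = -z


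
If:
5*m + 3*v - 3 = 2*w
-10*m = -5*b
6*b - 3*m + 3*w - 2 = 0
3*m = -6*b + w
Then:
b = 2/27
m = 1/27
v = 106/81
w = 5/9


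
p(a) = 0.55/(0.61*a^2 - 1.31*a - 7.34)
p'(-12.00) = 0.00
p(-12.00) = 0.01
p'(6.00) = -0.07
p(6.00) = 0.08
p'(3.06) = -0.04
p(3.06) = -0.10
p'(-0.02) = 0.01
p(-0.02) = -0.08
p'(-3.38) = 0.18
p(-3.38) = 0.14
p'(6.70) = -0.03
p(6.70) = 0.05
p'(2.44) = -0.02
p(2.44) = -0.08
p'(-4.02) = 0.06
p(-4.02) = 0.07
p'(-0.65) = 0.03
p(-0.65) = -0.09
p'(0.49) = 0.01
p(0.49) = -0.07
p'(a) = 0.55*(1.31 - 1.22*a)/(0.61*a^2 - 1.31*a - 7.34)^2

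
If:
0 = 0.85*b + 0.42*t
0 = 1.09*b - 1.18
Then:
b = 1.08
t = -2.19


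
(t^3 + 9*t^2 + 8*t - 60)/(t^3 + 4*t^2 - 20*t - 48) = (t^2 + 3*t - 10)/(t^2 - 2*t - 8)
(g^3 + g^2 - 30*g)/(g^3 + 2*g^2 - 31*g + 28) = g*(g^2 + g - 30)/(g^3 + 2*g^2 - 31*g + 28)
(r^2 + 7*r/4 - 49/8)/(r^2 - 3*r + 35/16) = 2*(2*r + 7)/(4*r - 5)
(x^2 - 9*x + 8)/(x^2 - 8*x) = (x - 1)/x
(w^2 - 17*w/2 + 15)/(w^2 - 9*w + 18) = (w - 5/2)/(w - 3)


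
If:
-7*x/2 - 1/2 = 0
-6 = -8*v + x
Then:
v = 41/56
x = -1/7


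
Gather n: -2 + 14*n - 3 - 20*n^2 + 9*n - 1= -20*n^2 + 23*n - 6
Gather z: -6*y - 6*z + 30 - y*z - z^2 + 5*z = -6*y - z^2 + z*(-y - 1) + 30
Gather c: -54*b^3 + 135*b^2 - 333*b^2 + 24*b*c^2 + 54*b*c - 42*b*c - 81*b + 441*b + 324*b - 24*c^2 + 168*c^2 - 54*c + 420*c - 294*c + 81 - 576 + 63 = -54*b^3 - 198*b^2 + 684*b + c^2*(24*b + 144) + c*(12*b + 72) - 432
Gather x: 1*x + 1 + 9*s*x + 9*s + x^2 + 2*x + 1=9*s + x^2 + x*(9*s + 3) + 2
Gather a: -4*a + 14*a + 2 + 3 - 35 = 10*a - 30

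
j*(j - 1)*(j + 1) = j^3 - j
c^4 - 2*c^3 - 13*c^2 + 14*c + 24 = (c - 4)*(c - 2)*(c + 1)*(c + 3)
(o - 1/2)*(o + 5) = o^2 + 9*o/2 - 5/2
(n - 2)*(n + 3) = n^2 + n - 6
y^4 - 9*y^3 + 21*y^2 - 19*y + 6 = (y - 6)*(y - 1)^3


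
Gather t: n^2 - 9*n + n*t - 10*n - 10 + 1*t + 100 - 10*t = n^2 - 19*n + t*(n - 9) + 90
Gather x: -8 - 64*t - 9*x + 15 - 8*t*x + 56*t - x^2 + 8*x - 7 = -8*t - x^2 + x*(-8*t - 1)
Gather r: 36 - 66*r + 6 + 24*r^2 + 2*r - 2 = 24*r^2 - 64*r + 40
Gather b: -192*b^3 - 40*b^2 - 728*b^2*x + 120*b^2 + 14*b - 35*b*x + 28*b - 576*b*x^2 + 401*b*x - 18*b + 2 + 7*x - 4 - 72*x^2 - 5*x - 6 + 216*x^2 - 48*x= -192*b^3 + b^2*(80 - 728*x) + b*(-576*x^2 + 366*x + 24) + 144*x^2 - 46*x - 8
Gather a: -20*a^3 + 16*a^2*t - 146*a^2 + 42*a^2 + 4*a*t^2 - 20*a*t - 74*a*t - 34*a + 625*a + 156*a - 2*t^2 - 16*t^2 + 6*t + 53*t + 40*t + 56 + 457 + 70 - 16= -20*a^3 + a^2*(16*t - 104) + a*(4*t^2 - 94*t + 747) - 18*t^2 + 99*t + 567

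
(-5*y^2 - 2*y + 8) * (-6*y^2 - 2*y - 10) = 30*y^4 + 22*y^3 + 6*y^2 + 4*y - 80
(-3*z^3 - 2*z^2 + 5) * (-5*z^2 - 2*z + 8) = 15*z^5 + 16*z^4 - 20*z^3 - 41*z^2 - 10*z + 40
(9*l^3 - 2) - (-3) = 9*l^3 + 1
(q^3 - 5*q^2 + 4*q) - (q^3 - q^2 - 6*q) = -4*q^2 + 10*q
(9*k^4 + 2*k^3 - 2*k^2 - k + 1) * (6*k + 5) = 54*k^5 + 57*k^4 - 2*k^3 - 16*k^2 + k + 5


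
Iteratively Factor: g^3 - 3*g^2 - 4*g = (g)*(g^2 - 3*g - 4) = g*(g + 1)*(g - 4)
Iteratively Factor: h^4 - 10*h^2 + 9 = (h + 3)*(h^3 - 3*h^2 - h + 3) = (h + 1)*(h + 3)*(h^2 - 4*h + 3) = (h - 3)*(h + 1)*(h + 3)*(h - 1)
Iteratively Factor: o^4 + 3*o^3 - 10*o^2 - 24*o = (o - 3)*(o^3 + 6*o^2 + 8*o) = (o - 3)*(o + 4)*(o^2 + 2*o) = o*(o - 3)*(o + 4)*(o + 2)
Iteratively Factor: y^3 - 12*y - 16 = (y - 4)*(y^2 + 4*y + 4) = (y - 4)*(y + 2)*(y + 2)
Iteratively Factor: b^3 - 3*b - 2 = (b - 2)*(b^2 + 2*b + 1) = (b - 2)*(b + 1)*(b + 1)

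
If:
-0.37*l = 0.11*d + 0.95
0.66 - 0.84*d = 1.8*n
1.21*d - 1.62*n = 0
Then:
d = 0.30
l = -2.66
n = 0.23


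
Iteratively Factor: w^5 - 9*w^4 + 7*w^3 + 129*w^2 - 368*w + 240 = (w - 1)*(w^4 - 8*w^3 - w^2 + 128*w - 240) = (w - 1)*(w + 4)*(w^3 - 12*w^2 + 47*w - 60) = (w - 5)*(w - 1)*(w + 4)*(w^2 - 7*w + 12) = (w - 5)*(w - 4)*(w - 1)*(w + 4)*(w - 3)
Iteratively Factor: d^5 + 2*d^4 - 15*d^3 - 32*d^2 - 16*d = (d + 1)*(d^4 + d^3 - 16*d^2 - 16*d) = d*(d + 1)*(d^3 + d^2 - 16*d - 16) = d*(d - 4)*(d + 1)*(d^2 + 5*d + 4) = d*(d - 4)*(d + 1)^2*(d + 4)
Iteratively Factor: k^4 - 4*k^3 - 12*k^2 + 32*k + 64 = (k - 4)*(k^3 - 12*k - 16) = (k - 4)*(k + 2)*(k^2 - 2*k - 8) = (k - 4)*(k + 2)^2*(k - 4)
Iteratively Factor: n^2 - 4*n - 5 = (n + 1)*(n - 5)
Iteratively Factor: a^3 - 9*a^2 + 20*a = (a)*(a^2 - 9*a + 20) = a*(a - 4)*(a - 5)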